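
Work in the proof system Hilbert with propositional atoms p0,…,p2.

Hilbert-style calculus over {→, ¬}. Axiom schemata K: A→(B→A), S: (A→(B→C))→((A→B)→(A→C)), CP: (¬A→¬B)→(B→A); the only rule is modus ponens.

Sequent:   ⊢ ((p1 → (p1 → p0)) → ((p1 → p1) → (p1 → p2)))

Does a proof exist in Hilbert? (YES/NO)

Search for a countermodel by truth-table:
  v=000: Γ:[] Δ:[((p1 → (p1 → p0)) → ((p1 → p1) → (p1 → p2)))=T] refutes=False
  v=001: Γ:[] Δ:[((p1 → (p1 → p0)) → ((p1 → p1) → (p1 → p2)))=T] refutes=False
  v=010: Γ:[] Δ:[((p1 → (p1 → p0)) → ((p1 → p1) → (p1 → p2)))=T] refutes=False
  v=011: Γ:[] Δ:[((p1 → (p1 → p0)) → ((p1 → p1) → (p1 → p2)))=T] refutes=False
  v=100: Γ:[] Δ:[((p1 → (p1 → p0)) → ((p1 → p1) → (p1 → p2)))=T] refutes=False
  v=101: Γ:[] Δ:[((p1 → (p1 → p0)) → ((p1 → p1) → (p1 → p2)))=T] refutes=False
  v=110: Γ:[] Δ:[((p1 → (p1 → p0)) → ((p1 → p1) → (p1 → p2)))=F] refutes=True  ← countermodel

Result: NO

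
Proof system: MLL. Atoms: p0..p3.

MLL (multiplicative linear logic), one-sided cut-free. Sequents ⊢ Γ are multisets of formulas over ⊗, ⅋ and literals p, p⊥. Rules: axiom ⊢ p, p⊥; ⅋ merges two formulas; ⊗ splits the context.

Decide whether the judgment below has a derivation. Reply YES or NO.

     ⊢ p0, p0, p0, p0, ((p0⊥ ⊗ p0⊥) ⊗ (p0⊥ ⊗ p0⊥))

Proof tree:
[⊗]  ⊢ p0, p0, p0, p0, ((p0⊥ ⊗ p0⊥) ⊗ (p0⊥ ⊗ p0⊥))
  [⊗]  ⊢ p0, p0, (p0⊥ ⊗ p0⊥)
    [Ax]  ⊢ p0, p0⊥
    [Ax]  ⊢ p0, p0⊥
  [⊗]  ⊢ p0, p0, (p0⊥ ⊗ p0⊥)
    [Ax]  ⊢ p0, p0⊥
    [Ax]  ⊢ p0, p0⊥

Result: YES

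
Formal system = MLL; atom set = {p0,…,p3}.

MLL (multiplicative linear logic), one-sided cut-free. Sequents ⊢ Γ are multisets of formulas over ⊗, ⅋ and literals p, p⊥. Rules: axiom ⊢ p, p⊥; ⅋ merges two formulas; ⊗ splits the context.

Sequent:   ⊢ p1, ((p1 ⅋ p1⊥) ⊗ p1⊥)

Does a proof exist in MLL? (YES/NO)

Derivation trace:
[⊗]  ⊢ p1, ((p1 ⅋ p1⊥) ⊗ p1⊥)
  [⅋]  ⊢ (p1 ⅋ p1⊥)
    [Ax]  ⊢ p1, p1⊥
  [Ax]  ⊢ p1, p1⊥

Result: YES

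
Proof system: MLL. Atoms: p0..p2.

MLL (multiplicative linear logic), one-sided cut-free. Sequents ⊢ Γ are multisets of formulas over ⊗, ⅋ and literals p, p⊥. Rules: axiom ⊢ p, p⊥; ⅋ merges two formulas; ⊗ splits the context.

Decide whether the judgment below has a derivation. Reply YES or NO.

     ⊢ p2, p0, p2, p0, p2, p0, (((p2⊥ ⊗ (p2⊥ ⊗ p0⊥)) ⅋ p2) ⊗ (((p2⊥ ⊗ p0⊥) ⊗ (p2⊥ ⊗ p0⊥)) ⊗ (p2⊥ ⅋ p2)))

Derivation trace:
[⊗]  ⊢ p2, p0, p2, p0, p2, p0, (((p2⊥ ⊗ (p2⊥ ⊗ p0⊥)) ⅋ p2) ⊗ (((p2⊥ ⊗ p0⊥) ⊗ (p2⊥ ⊗ p0⊥)) ⊗ (p2⊥ ⅋ p2)))
  [⅋]  ⊢ p2, p0, ((p2⊥ ⊗ (p2⊥ ⊗ p0⊥)) ⅋ p2)
    [⊗]  ⊢ p2, p2, p0, (p2⊥ ⊗ (p2⊥ ⊗ p0⊥))
      [Ax]  ⊢ p2, p2⊥
      [⊗]  ⊢ p2, p0, (p2⊥ ⊗ p0⊥)
        [Ax]  ⊢ p2, p2⊥
        [Ax]  ⊢ p0, p0⊥
  [⊗]  ⊢ p2, p0, p2, p0, (((p2⊥ ⊗ p0⊥) ⊗ (p2⊥ ⊗ p0⊥)) ⊗ (p2⊥ ⅋ p2))
    [⊗]  ⊢ p2, p0, p2, p0, ((p2⊥ ⊗ p0⊥) ⊗ (p2⊥ ⊗ p0⊥))
      [⊗]  ⊢ p2, p0, (p2⊥ ⊗ p0⊥)
        [Ax]  ⊢ p2, p2⊥
        [Ax]  ⊢ p0, p0⊥
      [⊗]  ⊢ p2, p0, (p2⊥ ⊗ p0⊥)
        [Ax]  ⊢ p2, p2⊥
        [Ax]  ⊢ p0, p0⊥
    [⅋]  ⊢ (p2⊥ ⅋ p2)
      [Ax]  ⊢ p2, p2⊥

Result: YES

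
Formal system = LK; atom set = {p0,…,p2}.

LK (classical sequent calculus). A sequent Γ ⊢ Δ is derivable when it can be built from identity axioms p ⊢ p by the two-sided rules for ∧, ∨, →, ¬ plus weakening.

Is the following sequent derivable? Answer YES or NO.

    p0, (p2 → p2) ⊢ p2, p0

Derivation trace:
[→L] p0, (p2 → p2) ⊢ p2, p0
  [WR] p0 ⊢ p0, p2
    [Ax] p0 ⊢ p0
  [Ax] p2 ⊢ p2

Result: YES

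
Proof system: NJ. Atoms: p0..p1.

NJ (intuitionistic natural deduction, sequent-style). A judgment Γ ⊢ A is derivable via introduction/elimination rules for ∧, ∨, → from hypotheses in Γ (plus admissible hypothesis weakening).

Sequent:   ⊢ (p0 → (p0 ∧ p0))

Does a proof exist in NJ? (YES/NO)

Derivation trace:
[→I]  ⊢ (p0 → (p0 ∧ p0))
  [∧I] p0 ⊢ (p0 ∧ p0)
    [Ax] p0 ⊢ p0
    [Ax] p0 ⊢ p0

Result: YES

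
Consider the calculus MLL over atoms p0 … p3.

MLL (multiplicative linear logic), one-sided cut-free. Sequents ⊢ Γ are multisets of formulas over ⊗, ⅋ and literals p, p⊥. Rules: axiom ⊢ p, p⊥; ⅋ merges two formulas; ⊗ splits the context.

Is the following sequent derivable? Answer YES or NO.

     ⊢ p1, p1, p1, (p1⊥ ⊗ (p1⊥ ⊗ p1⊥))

Derivation trace:
[⊗]  ⊢ p1, p1, p1, (p1⊥ ⊗ (p1⊥ ⊗ p1⊥))
  [Ax]  ⊢ p1, p1⊥
  [⊗]  ⊢ p1, p1, (p1⊥ ⊗ p1⊥)
    [Ax]  ⊢ p1, p1⊥
    [Ax]  ⊢ p1, p1⊥

Result: YES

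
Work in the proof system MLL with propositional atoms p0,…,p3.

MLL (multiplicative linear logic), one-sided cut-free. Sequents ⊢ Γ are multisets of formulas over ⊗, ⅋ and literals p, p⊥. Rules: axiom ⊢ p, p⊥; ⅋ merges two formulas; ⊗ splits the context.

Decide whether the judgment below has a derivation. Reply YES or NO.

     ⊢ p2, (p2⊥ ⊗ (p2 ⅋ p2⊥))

Derivation (root first):
[⊗]  ⊢ p2, (p2⊥ ⊗ (p2 ⅋ p2⊥))
  [Ax]  ⊢ p2, p2⊥
  [⅋]  ⊢ (p2 ⅋ p2⊥)
    [Ax]  ⊢ p2, p2⊥

Result: YES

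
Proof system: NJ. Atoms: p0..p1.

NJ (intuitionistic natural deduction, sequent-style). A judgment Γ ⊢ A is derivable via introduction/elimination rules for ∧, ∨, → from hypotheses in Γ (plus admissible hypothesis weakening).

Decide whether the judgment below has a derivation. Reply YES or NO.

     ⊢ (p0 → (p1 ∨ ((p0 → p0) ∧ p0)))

Derivation (root first):
[→I]  ⊢ (p0 → (p1 ∨ ((p0 → p0) ∧ p0)))
  [∨I₂] p0 ⊢ (p1 ∨ ((p0 → p0) ∧ p0))
    [∧I] p0 ⊢ ((p0 → p0) ∧ p0)
      [→I]  ⊢ (p0 → p0)
        [Ax] p0 ⊢ p0
      [Ax] p0 ⊢ p0

Result: YES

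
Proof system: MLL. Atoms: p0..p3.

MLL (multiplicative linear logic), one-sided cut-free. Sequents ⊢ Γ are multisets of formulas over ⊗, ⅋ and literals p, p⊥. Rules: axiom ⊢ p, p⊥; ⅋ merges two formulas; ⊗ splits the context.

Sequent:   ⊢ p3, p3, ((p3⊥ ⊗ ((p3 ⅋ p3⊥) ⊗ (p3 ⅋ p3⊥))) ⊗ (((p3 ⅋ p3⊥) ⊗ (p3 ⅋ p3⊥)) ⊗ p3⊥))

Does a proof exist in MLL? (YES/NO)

Proof tree:
[⊗]  ⊢ p3, p3, ((p3⊥ ⊗ ((p3 ⅋ p3⊥) ⊗ (p3 ⅋ p3⊥))) ⊗ (((p3 ⅋ p3⊥) ⊗ (p3 ⅋ p3⊥)) ⊗ p3⊥))
  [⊗]  ⊢ p3, (p3⊥ ⊗ ((p3 ⅋ p3⊥) ⊗ (p3 ⅋ p3⊥)))
    [Ax]  ⊢ p3, p3⊥
    [⊗]  ⊢ ((p3 ⅋ p3⊥) ⊗ (p3 ⅋ p3⊥))
      [⅋]  ⊢ (p3 ⅋ p3⊥)
        [Ax]  ⊢ p3, p3⊥
      [⅋]  ⊢ (p3 ⅋ p3⊥)
        [Ax]  ⊢ p3, p3⊥
  [⊗]  ⊢ p3, (((p3 ⅋ p3⊥) ⊗ (p3 ⅋ p3⊥)) ⊗ p3⊥)
    [⊗]  ⊢ ((p3 ⅋ p3⊥) ⊗ (p3 ⅋ p3⊥))
      [⅋]  ⊢ (p3 ⅋ p3⊥)
        [Ax]  ⊢ p3, p3⊥
      [⅋]  ⊢ (p3 ⅋ p3⊥)
        [Ax]  ⊢ p3, p3⊥
    [Ax]  ⊢ p3, p3⊥

Result: YES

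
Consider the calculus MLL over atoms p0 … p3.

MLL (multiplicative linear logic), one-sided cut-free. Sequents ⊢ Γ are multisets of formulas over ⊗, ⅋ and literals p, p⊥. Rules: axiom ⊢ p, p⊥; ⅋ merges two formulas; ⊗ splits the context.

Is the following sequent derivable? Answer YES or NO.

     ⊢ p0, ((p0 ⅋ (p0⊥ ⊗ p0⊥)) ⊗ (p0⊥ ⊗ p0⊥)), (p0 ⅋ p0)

Derivation (root first):
[⅋]  ⊢ p0, ((p0 ⅋ (p0⊥ ⊗ p0⊥)) ⊗ (p0⊥ ⊗ p0⊥)), (p0 ⅋ p0)
  [⊗]  ⊢ p0, p0, p0, ((p0 ⅋ (p0⊥ ⊗ p0⊥)) ⊗ (p0⊥ ⊗ p0⊥))
    [⅋]  ⊢ p0, (p0 ⅋ (p0⊥ ⊗ p0⊥))
      [⊗]  ⊢ p0, p0, (p0⊥ ⊗ p0⊥)
        [Ax]  ⊢ p0, p0⊥
        [Ax]  ⊢ p0, p0⊥
    [⊗]  ⊢ p0, p0, (p0⊥ ⊗ p0⊥)
      [Ax]  ⊢ p0, p0⊥
      [Ax]  ⊢ p0, p0⊥

Result: YES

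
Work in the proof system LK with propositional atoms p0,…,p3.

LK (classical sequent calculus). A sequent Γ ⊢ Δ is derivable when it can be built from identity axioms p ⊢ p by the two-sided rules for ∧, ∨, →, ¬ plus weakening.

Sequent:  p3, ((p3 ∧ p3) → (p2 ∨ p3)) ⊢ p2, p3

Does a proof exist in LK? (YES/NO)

Derivation (root first):
[→L] p3, ((p3 ∧ p3) → (p2 ∨ p3)) ⊢ p2, p3
  [∧R] p3 ⊢ (p3 ∧ p3)
    [Ax] p3 ⊢ p3
    [Ax] p3 ⊢ p3
  [∨L] (p2 ∨ p3) ⊢ p2, p3
    [Ax] p2 ⊢ p2
    [Ax] p3 ⊢ p3

Result: YES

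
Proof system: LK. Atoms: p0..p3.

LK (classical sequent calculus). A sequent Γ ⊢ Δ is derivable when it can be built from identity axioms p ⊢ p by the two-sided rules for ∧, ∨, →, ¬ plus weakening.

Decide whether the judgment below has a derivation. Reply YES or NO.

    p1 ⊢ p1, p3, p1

Derivation (root first):
[WR] p1 ⊢ p1, p3, p1
  [WR] p1 ⊢ p1, p3
    [Ax] p1 ⊢ p1

Result: YES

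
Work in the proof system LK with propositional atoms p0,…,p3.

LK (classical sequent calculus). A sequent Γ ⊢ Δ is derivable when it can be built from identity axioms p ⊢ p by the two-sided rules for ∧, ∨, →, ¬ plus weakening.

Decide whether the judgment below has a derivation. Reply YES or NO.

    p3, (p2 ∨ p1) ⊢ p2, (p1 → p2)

Truth-table refutation:
  v=0000: Γ:[p3=F, (p2 ∨ p1)=F] Δ:[p2=F, (p1 → p2)=T] refutes=False
  v=0001: Γ:[p3=T, (p2 ∨ p1)=F] Δ:[p2=F, (p1 → p2)=T] refutes=False
  v=0010: Γ:[p3=F, (p2 ∨ p1)=T] Δ:[p2=T, (p1 → p2)=T] refutes=False
  v=0011: Γ:[p3=T, (p2 ∨ p1)=T] Δ:[p2=T, (p1 → p2)=T] refutes=False
  v=0100: Γ:[p3=F, (p2 ∨ p1)=T] Δ:[p2=F, (p1 → p2)=F] refutes=False
  v=0101: Γ:[p3=T, (p2 ∨ p1)=T] Δ:[p2=F, (p1 → p2)=F] refutes=True  ← countermodel

Result: NO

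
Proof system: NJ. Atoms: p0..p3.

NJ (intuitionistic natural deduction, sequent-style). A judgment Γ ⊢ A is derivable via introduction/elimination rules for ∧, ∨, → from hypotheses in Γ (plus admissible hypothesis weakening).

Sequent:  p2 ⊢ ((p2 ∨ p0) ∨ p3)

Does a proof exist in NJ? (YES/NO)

Derivation (root first):
[∨I₁] p2 ⊢ ((p2 ∨ p0) ∨ p3)
  [∨I₁] p2 ⊢ (p2 ∨ p0)
    [Ax] p2 ⊢ p2

Result: YES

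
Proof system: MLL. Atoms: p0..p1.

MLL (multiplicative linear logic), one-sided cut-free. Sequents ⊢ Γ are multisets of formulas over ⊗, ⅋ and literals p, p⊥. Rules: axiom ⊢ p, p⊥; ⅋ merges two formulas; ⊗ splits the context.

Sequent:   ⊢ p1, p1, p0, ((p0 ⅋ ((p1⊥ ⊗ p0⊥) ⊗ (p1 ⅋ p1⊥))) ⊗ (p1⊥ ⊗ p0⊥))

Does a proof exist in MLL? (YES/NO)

Derivation (root first):
[⊗]  ⊢ p1, p1, p0, ((p0 ⅋ ((p1⊥ ⊗ p0⊥) ⊗ (p1 ⅋ p1⊥))) ⊗ (p1⊥ ⊗ p0⊥))
  [⅋]  ⊢ p1, (p0 ⅋ ((p1⊥ ⊗ p0⊥) ⊗ (p1 ⅋ p1⊥)))
    [⊗]  ⊢ p1, p0, ((p1⊥ ⊗ p0⊥) ⊗ (p1 ⅋ p1⊥))
      [⊗]  ⊢ p1, p0, (p1⊥ ⊗ p0⊥)
        [Ax]  ⊢ p1, p1⊥
        [Ax]  ⊢ p0, p0⊥
      [⅋]  ⊢ (p1 ⅋ p1⊥)
        [Ax]  ⊢ p1, p1⊥
  [⊗]  ⊢ p1, p0, (p1⊥ ⊗ p0⊥)
    [Ax]  ⊢ p1, p1⊥
    [Ax]  ⊢ p0, p0⊥

Result: YES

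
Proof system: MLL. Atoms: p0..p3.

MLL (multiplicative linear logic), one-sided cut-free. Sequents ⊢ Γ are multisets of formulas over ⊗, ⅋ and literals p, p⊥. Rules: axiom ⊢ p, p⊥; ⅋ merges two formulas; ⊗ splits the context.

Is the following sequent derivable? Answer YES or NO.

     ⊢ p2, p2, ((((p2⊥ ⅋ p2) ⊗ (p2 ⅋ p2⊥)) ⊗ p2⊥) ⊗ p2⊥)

Proof tree:
[⊗]  ⊢ p2, p2, ((((p2⊥ ⅋ p2) ⊗ (p2 ⅋ p2⊥)) ⊗ p2⊥) ⊗ p2⊥)
  [⊗]  ⊢ p2, (((p2⊥ ⅋ p2) ⊗ (p2 ⅋ p2⊥)) ⊗ p2⊥)
    [⊗]  ⊢ ((p2⊥ ⅋ p2) ⊗ (p2 ⅋ p2⊥))
      [⅋]  ⊢ (p2⊥ ⅋ p2)
        [Ax]  ⊢ p2, p2⊥
      [⅋]  ⊢ (p2 ⅋ p2⊥)
        [Ax]  ⊢ p2, p2⊥
    [Ax]  ⊢ p2, p2⊥
  [Ax]  ⊢ p2, p2⊥

Result: YES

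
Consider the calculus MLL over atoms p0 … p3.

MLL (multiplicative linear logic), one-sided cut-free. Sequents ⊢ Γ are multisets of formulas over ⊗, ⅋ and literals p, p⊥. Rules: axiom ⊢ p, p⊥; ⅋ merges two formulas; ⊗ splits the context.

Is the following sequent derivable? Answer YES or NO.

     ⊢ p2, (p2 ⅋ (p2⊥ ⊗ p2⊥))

Derivation trace:
[⅋]  ⊢ p2, (p2 ⅋ (p2⊥ ⊗ p2⊥))
  [⊗]  ⊢ p2, p2, (p2⊥ ⊗ p2⊥)
    [Ax]  ⊢ p2, p2⊥
    [Ax]  ⊢ p2, p2⊥

Result: YES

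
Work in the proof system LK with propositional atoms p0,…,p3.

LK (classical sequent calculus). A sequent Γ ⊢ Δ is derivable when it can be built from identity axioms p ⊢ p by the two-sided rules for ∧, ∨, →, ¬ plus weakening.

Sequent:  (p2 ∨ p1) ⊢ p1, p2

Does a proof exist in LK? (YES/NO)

Proof tree:
[∨L] (p2 ∨ p1) ⊢ p1, p2
  [WR] p2 ⊢ p2, p2
    [Ax] p2 ⊢ p2
  [Ax] p1 ⊢ p1

Result: YES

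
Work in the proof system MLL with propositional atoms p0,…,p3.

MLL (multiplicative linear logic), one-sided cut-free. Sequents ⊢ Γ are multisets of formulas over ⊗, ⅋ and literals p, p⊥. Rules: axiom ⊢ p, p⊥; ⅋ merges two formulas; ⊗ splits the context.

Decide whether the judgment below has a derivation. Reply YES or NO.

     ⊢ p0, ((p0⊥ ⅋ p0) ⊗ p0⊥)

Derivation trace:
[⊗]  ⊢ p0, ((p0⊥ ⅋ p0) ⊗ p0⊥)
  [⅋]  ⊢ (p0⊥ ⅋ p0)
    [Ax]  ⊢ p0, p0⊥
  [Ax]  ⊢ p0, p0⊥

Result: YES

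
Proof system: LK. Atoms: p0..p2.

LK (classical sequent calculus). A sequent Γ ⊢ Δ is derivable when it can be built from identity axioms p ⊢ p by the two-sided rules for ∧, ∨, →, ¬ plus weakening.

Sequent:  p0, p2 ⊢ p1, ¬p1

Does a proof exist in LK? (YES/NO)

Proof tree:
[WL] p0, p2 ⊢ p1, ¬p1
  [WL] p0 ⊢ p1, ¬p1
    [¬R]  ⊢ p1, ¬p1
      [Ax] p1 ⊢ p1

Result: YES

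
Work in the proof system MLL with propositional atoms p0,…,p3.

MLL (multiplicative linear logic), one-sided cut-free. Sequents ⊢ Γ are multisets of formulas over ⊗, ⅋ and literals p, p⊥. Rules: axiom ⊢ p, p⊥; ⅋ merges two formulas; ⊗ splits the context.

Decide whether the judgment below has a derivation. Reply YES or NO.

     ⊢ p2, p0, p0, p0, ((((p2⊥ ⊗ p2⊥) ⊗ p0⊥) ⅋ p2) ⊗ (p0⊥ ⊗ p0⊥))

Derivation trace:
[⊗]  ⊢ p2, p0, p0, p0, ((((p2⊥ ⊗ p2⊥) ⊗ p0⊥) ⅋ p2) ⊗ (p0⊥ ⊗ p0⊥))
  [⅋]  ⊢ p2, p0, (((p2⊥ ⊗ p2⊥) ⊗ p0⊥) ⅋ p2)
    [⊗]  ⊢ p2, p2, p0, ((p2⊥ ⊗ p2⊥) ⊗ p0⊥)
      [⊗]  ⊢ p2, p2, (p2⊥ ⊗ p2⊥)
        [Ax]  ⊢ p2, p2⊥
        [Ax]  ⊢ p2, p2⊥
      [Ax]  ⊢ p0, p0⊥
  [⊗]  ⊢ p0, p0, (p0⊥ ⊗ p0⊥)
    [Ax]  ⊢ p0, p0⊥
    [Ax]  ⊢ p0, p0⊥

Result: YES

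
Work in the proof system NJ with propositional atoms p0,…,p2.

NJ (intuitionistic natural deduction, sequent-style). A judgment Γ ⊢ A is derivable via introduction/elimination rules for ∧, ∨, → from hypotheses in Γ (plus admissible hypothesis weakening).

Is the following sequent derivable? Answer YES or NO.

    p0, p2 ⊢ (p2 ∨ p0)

Derivation trace:
[Wk] p0, p2 ⊢ (p2 ∨ p0)
  [∨I₂] p0 ⊢ (p2 ∨ p0)
    [Ax] p0 ⊢ p0

Result: YES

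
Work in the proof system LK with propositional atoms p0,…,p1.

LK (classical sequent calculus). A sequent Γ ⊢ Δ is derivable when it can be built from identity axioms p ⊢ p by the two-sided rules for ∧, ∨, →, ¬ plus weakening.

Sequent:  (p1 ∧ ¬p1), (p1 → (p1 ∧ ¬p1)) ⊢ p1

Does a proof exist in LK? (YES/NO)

Proof tree:
[→L] (p1 ∧ ¬p1), (p1 → (p1 ∧ ¬p1)) ⊢ p1
  [WR] (p1 ∧ ¬p1) ⊢ p1
    [∧L] (p1 ∧ ¬p1) ⊢ 
      [¬L] p1, ¬p1 ⊢ 
        [Ax] p1 ⊢ p1
  [WR] (p1 ∧ ¬p1) ⊢ p1
    [∧L] (p1 ∧ ¬p1) ⊢ 
      [¬L] p1, ¬p1 ⊢ 
        [Ax] p1 ⊢ p1

Result: YES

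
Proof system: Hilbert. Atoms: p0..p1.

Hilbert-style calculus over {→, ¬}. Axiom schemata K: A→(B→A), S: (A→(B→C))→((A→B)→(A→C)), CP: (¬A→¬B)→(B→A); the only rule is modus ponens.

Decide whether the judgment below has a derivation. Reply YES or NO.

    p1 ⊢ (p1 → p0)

Search for a countermodel by truth-table:
  v=00: Γ:[p1=F] Δ:[(p1 → p0)=T] refutes=False
  v=01: Γ:[p1=T] Δ:[(p1 → p0)=F] refutes=True  ← countermodel

Result: NO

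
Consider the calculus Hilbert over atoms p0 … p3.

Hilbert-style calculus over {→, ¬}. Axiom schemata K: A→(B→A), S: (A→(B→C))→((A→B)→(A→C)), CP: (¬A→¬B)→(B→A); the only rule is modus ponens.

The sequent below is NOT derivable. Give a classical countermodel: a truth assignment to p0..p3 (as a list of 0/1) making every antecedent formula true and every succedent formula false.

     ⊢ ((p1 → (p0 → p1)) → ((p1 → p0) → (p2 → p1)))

Enumerate valuations to refute Γ ⊢ Δ:
  v=0000: Γ:[] Δ:[((p1 → (p0 → p1)) → ((p1 → p0) → (p2 → p1)))=T] refutes=False
  v=0001: Γ:[] Δ:[((p1 → (p0 → p1)) → ((p1 → p0) → (p2 → p1)))=T] refutes=False
  v=0010: Γ:[] Δ:[((p1 → (p0 → p1)) → ((p1 → p0) → (p2 → p1)))=F] refutes=True  ← countermodel

Result: [0, 0, 1, 0]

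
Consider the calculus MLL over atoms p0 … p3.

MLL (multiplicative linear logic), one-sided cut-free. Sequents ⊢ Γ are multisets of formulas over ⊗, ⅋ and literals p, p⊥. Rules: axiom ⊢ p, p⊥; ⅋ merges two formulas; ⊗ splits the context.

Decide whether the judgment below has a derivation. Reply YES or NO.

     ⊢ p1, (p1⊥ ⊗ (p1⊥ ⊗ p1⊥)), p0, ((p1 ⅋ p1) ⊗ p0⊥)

Derivation (root first):
[⊗]  ⊢ p1, (p1⊥ ⊗ (p1⊥ ⊗ p1⊥)), p0, ((p1 ⅋ p1) ⊗ p0⊥)
  [⅋]  ⊢ p1, (p1⊥ ⊗ (p1⊥ ⊗ p1⊥)), (p1 ⅋ p1)
    [⊗]  ⊢ p1, p1, p1, (p1⊥ ⊗ (p1⊥ ⊗ p1⊥))
      [Ax]  ⊢ p1, p1⊥
      [⊗]  ⊢ p1, p1, (p1⊥ ⊗ p1⊥)
        [Ax]  ⊢ p1, p1⊥
        [Ax]  ⊢ p1, p1⊥
  [Ax]  ⊢ p0, p0⊥

Result: YES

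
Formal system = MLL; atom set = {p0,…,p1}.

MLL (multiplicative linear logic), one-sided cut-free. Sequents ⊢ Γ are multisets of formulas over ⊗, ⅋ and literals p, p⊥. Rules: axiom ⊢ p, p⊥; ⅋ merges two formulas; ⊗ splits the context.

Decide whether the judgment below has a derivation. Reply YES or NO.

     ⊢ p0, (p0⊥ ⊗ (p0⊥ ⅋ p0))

Derivation (root first):
[⊗]  ⊢ p0, (p0⊥ ⊗ (p0⊥ ⅋ p0))
  [Ax]  ⊢ p0, p0⊥
  [⅋]  ⊢ (p0⊥ ⅋ p0)
    [Ax]  ⊢ p0, p0⊥

Result: YES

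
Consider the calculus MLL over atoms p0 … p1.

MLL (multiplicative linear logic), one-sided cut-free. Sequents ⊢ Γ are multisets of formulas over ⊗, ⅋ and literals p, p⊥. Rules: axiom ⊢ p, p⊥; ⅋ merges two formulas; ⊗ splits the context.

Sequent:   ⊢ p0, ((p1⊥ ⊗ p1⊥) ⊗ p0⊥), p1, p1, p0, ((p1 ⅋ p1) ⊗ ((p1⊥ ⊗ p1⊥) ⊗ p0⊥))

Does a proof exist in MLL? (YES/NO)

Proof tree:
[⊗]  ⊢ p0, ((p1⊥ ⊗ p1⊥) ⊗ p0⊥), p1, p1, p0, ((p1 ⅋ p1) ⊗ ((p1⊥ ⊗ p1⊥) ⊗ p0⊥))
  [⅋]  ⊢ p0, ((p1⊥ ⊗ p1⊥) ⊗ p0⊥), (p1 ⅋ p1)
    [⊗]  ⊢ p1, p1, p0, ((p1⊥ ⊗ p1⊥) ⊗ p0⊥)
      [⊗]  ⊢ p1, p1, (p1⊥ ⊗ p1⊥)
        [Ax]  ⊢ p1, p1⊥
        [Ax]  ⊢ p1, p1⊥
      [Ax]  ⊢ p0, p0⊥
  [⊗]  ⊢ p1, p1, p0, ((p1⊥ ⊗ p1⊥) ⊗ p0⊥)
    [⊗]  ⊢ p1, p1, (p1⊥ ⊗ p1⊥)
      [Ax]  ⊢ p1, p1⊥
      [Ax]  ⊢ p1, p1⊥
    [Ax]  ⊢ p0, p0⊥

Result: YES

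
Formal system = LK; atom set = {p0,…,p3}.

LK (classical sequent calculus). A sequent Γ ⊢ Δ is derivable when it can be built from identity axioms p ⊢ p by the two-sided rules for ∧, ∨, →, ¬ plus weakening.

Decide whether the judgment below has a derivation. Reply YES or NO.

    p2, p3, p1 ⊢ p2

Derivation (root first):
[WL] p2, p3, p1 ⊢ p2
  [WL] p2, p3 ⊢ p2
    [Ax] p2 ⊢ p2

Result: YES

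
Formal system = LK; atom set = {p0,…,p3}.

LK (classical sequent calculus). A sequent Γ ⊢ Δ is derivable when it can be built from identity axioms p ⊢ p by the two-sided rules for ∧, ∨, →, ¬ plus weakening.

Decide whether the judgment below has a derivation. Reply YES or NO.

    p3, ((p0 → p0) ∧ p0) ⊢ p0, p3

Derivation (root first):
[WR] p3, ((p0 → p0) ∧ p0) ⊢ p0, p3
  [∧L] p3, ((p0 → p0) ∧ p0) ⊢ p0
    [WL] p0, (p0 → p0), p3 ⊢ p0
      [→L] p0, (p0 → p0) ⊢ p0
        [Ax] p0 ⊢ p0
        [Ax] p0 ⊢ p0

Result: YES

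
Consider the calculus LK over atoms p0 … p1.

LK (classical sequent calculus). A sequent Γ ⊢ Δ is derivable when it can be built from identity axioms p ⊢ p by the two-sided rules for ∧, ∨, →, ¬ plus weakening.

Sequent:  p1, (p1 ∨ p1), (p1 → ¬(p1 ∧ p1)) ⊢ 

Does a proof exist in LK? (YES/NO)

Derivation (root first):
[→L] p1, (p1 ∨ p1), (p1 → ¬(p1 ∧ p1)) ⊢ 
  [∨L] (p1 ∨ p1) ⊢ p1
    [Ax] p1 ⊢ p1
    [Ax] p1 ⊢ p1
  [¬L] p1, ¬(p1 ∧ p1) ⊢ 
    [∧R] p1 ⊢ (p1 ∧ p1)
      [Ax] p1 ⊢ p1
      [Ax] p1 ⊢ p1

Result: YES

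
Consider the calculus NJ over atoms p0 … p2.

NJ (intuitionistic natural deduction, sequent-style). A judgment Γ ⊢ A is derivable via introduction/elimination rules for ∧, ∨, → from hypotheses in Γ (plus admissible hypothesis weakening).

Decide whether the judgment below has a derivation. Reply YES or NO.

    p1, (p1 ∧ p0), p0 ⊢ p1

Derivation trace:
[Wk] p1, (p1 ∧ p0), p0 ⊢ p1
  [Wk] p1, (p1 ∧ p0) ⊢ p1
    [Ax] p1 ⊢ p1

Result: YES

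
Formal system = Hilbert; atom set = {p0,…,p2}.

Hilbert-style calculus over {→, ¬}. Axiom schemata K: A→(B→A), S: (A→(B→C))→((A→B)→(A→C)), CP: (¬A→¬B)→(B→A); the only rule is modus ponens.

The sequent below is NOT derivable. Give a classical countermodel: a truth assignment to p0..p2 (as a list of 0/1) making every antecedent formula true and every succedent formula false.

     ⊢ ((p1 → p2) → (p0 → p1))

Truth-table refutation:
  v=000: Γ:[] Δ:[((p1 → p2) → (p0 → p1))=T] refutes=False
  v=001: Γ:[] Δ:[((p1 → p2) → (p0 → p1))=T] refutes=False
  v=010: Γ:[] Δ:[((p1 → p2) → (p0 → p1))=T] refutes=False
  v=011: Γ:[] Δ:[((p1 → p2) → (p0 → p1))=T] refutes=False
  v=100: Γ:[] Δ:[((p1 → p2) → (p0 → p1))=F] refutes=True  ← countermodel

Result: [1, 0, 0]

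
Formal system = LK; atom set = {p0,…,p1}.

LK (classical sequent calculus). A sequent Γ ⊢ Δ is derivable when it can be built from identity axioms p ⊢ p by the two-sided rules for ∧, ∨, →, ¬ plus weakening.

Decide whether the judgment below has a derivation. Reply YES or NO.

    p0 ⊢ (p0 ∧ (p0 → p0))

Derivation (root first):
[∧R] p0 ⊢ (p0 ∧ (p0 → p0))
  [Ax] p0 ⊢ p0
  [→R]  ⊢ (p0 → p0)
    [Ax] p0 ⊢ p0

Result: YES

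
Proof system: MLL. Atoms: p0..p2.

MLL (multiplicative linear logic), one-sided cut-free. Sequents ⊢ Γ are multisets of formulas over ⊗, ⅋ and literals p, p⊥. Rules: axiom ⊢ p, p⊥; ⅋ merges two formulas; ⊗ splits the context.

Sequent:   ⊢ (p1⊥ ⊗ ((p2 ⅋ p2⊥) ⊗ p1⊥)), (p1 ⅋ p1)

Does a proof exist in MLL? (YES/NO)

Derivation (root first):
[⅋]  ⊢ (p1⊥ ⊗ ((p2 ⅋ p2⊥) ⊗ p1⊥)), (p1 ⅋ p1)
  [⊗]  ⊢ p1, p1, (p1⊥ ⊗ ((p2 ⅋ p2⊥) ⊗ p1⊥))
    [Ax]  ⊢ p1, p1⊥
    [⊗]  ⊢ p1, ((p2 ⅋ p2⊥) ⊗ p1⊥)
      [⅋]  ⊢ (p2 ⅋ p2⊥)
        [Ax]  ⊢ p2, p2⊥
      [Ax]  ⊢ p1, p1⊥

Result: YES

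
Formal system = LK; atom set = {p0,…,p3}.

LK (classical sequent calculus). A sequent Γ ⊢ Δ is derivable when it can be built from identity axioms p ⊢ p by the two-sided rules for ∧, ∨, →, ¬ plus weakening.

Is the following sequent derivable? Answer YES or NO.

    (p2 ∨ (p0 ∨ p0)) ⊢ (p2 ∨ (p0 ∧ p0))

Derivation (root first):
[∨R] (p2 ∨ (p0 ∨ p0)) ⊢ (p2 ∨ (p0 ∧ p0))
  [∨L] (p2 ∨ (p0 ∨ p0)) ⊢ p2, (p0 ∧ p0)
    [Ax] p2 ⊢ p2
    [∨L] (p0 ∨ p0) ⊢ (p0 ∧ p0)
      [∧R] p0 ⊢ (p0 ∧ p0)
        [Ax] p0 ⊢ p0
        [Ax] p0 ⊢ p0
      [∧R] p0 ⊢ (p0 ∧ p0)
        [Ax] p0 ⊢ p0
        [Ax] p0 ⊢ p0

Result: YES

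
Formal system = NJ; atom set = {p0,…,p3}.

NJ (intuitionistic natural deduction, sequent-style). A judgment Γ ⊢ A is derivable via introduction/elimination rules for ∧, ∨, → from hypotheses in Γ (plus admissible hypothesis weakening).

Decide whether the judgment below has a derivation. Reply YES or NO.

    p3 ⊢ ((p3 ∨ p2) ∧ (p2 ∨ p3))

Derivation (root first):
[∧I] p3 ⊢ ((p3 ∨ p2) ∧ (p2 ∨ p3))
  [∨I₁] p3 ⊢ (p3 ∨ p2)
    [Ax] p3 ⊢ p3
  [∨I₂] p3 ⊢ (p2 ∨ p3)
    [Ax] p3 ⊢ p3

Result: YES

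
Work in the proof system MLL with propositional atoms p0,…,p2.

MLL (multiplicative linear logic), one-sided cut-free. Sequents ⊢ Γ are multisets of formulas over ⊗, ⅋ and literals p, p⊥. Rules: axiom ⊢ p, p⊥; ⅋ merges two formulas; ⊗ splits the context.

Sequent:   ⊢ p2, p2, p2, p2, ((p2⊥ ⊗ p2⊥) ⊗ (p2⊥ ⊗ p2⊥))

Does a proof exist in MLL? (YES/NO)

Derivation (root first):
[⊗]  ⊢ p2, p2, p2, p2, ((p2⊥ ⊗ p2⊥) ⊗ (p2⊥ ⊗ p2⊥))
  [⊗]  ⊢ p2, p2, (p2⊥ ⊗ p2⊥)
    [Ax]  ⊢ p2, p2⊥
    [Ax]  ⊢ p2, p2⊥
  [⊗]  ⊢ p2, p2, (p2⊥ ⊗ p2⊥)
    [Ax]  ⊢ p2, p2⊥
    [Ax]  ⊢ p2, p2⊥

Result: YES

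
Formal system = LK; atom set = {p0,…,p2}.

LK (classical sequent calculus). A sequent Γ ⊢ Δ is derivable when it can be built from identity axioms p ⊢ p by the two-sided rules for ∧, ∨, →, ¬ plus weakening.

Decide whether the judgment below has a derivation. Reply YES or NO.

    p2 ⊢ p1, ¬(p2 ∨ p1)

Search for a countermodel by truth-table:
  v=000: Γ:[p2=F] Δ:[p1=F, ¬(p2 ∨ p1)=T] refutes=False
  v=001: Γ:[p2=T] Δ:[p1=F, ¬(p2 ∨ p1)=F] refutes=True  ← countermodel

Result: NO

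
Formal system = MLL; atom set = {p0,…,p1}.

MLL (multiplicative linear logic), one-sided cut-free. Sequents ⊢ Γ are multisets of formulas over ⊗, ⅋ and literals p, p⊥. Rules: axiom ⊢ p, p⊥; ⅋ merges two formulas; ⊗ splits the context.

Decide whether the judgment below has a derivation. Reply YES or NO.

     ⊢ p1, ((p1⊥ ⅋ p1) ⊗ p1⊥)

Derivation trace:
[⊗]  ⊢ p1, ((p1⊥ ⅋ p1) ⊗ p1⊥)
  [⅋]  ⊢ (p1⊥ ⅋ p1)
    [Ax]  ⊢ p1, p1⊥
  [Ax]  ⊢ p1, p1⊥

Result: YES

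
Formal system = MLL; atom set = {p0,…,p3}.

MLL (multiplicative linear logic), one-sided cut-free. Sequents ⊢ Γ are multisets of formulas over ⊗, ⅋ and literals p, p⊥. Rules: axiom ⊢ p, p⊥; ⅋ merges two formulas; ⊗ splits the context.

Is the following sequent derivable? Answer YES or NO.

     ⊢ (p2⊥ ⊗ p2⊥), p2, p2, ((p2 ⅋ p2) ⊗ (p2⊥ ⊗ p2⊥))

Derivation trace:
[⊗]  ⊢ (p2⊥ ⊗ p2⊥), p2, p2, ((p2 ⅋ p2) ⊗ (p2⊥ ⊗ p2⊥))
  [⅋]  ⊢ (p2⊥ ⊗ p2⊥), (p2 ⅋ p2)
    [⊗]  ⊢ p2, p2, (p2⊥ ⊗ p2⊥)
      [Ax]  ⊢ p2, p2⊥
      [Ax]  ⊢ p2, p2⊥
  [⊗]  ⊢ p2, p2, (p2⊥ ⊗ p2⊥)
    [Ax]  ⊢ p2, p2⊥
    [Ax]  ⊢ p2, p2⊥

Result: YES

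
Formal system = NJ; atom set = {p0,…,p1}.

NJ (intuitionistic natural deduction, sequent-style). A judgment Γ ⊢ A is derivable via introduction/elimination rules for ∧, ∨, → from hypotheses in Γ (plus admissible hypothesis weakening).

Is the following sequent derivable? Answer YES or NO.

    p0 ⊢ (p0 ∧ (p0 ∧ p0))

Proof tree:
[∧I] p0 ⊢ (p0 ∧ (p0 ∧ p0))
  [Ax] p0 ⊢ p0
  [∧I] p0 ⊢ (p0 ∧ p0)
    [Ax] p0 ⊢ p0
    [Ax] p0 ⊢ p0

Result: YES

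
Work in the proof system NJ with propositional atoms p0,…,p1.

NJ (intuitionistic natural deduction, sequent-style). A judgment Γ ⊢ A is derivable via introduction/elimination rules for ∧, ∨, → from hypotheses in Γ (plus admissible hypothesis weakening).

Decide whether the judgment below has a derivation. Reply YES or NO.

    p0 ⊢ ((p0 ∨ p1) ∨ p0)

Derivation (root first):
[∨I₁] p0 ⊢ ((p0 ∨ p1) ∨ p0)
  [∨I₁] p0 ⊢ (p0 ∨ p1)
    [Ax] p0 ⊢ p0

Result: YES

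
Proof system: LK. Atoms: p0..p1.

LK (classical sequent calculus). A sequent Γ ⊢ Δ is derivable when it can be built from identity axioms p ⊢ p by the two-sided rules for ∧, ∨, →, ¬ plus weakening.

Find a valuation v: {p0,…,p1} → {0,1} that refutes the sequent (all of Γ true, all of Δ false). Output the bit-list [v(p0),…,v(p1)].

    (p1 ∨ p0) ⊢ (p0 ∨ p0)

Truth-table refutation:
  v=00: Γ:[(p1 ∨ p0)=F] Δ:[(p0 ∨ p0)=F] refutes=False
  v=01: Γ:[(p1 ∨ p0)=T] Δ:[(p0 ∨ p0)=F] refutes=True  ← countermodel

Result: [0, 1]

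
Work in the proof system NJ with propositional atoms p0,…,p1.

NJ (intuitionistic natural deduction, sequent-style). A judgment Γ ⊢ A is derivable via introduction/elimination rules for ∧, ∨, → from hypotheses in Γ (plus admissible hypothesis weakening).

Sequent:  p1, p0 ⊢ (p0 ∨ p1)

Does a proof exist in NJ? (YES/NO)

Derivation (root first):
[∨I₂] p1, p0 ⊢ (p0 ∨ p1)
  [Wk] p1, p0 ⊢ p1
    [Ax] p1 ⊢ p1

Result: YES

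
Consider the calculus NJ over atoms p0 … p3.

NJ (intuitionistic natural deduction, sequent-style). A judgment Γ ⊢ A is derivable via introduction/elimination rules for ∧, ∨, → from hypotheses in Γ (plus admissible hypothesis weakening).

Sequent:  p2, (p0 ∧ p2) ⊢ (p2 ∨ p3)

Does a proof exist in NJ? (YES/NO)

Proof tree:
[Wk] p2, (p0 ∧ p2) ⊢ (p2 ∨ p3)
  [∨I₁] p2 ⊢ (p2 ∨ p3)
    [Ax] p2 ⊢ p2

Result: YES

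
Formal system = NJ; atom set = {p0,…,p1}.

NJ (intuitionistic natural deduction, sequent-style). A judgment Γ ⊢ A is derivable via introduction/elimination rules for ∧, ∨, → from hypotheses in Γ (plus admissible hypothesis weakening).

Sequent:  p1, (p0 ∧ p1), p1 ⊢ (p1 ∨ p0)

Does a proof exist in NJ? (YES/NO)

Derivation (root first):
[Wk] p1, (p0 ∧ p1), p1 ⊢ (p1 ∨ p0)
  [∨I₁] p1, (p0 ∧ p1) ⊢ (p1 ∨ p0)
    [Wk] p1, (p0 ∧ p1) ⊢ p1
      [Ax] p1 ⊢ p1

Result: YES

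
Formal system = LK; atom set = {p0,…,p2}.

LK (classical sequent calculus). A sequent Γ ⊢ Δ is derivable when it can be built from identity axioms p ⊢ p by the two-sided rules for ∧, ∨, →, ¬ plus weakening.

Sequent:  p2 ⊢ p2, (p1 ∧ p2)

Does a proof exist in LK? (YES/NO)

Proof tree:
[∧R] p2 ⊢ p2, (p1 ∧ p2)
  [WR] p2 ⊢ p2, p1
    [Ax] p2 ⊢ p2
  [Ax] p2 ⊢ p2

Result: YES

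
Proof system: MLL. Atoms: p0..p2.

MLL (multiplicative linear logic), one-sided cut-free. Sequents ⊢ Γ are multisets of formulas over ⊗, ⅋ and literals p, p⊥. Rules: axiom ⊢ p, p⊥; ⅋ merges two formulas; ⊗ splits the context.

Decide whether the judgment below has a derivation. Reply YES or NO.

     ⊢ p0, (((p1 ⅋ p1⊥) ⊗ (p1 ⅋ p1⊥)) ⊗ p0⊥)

Derivation trace:
[⊗]  ⊢ p0, (((p1 ⅋ p1⊥) ⊗ (p1 ⅋ p1⊥)) ⊗ p0⊥)
  [⊗]  ⊢ ((p1 ⅋ p1⊥) ⊗ (p1 ⅋ p1⊥))
    [⅋]  ⊢ (p1 ⅋ p1⊥)
      [Ax]  ⊢ p1, p1⊥
    [⅋]  ⊢ (p1 ⅋ p1⊥)
      [Ax]  ⊢ p1, p1⊥
  [Ax]  ⊢ p0, p0⊥

Result: YES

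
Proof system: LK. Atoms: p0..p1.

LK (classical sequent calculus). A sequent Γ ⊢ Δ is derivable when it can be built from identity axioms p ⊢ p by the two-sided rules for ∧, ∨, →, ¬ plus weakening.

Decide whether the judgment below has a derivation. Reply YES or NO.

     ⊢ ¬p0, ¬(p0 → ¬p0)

Derivation (root first):
[¬R]  ⊢ ¬p0, ¬(p0 → ¬p0)
  [¬R] (p0 → ¬p0) ⊢ ¬p0
    [→L] p0, (p0 → ¬p0) ⊢ 
      [Ax] p0 ⊢ p0
      [¬L] p0, ¬p0 ⊢ 
        [Ax] p0 ⊢ p0

Result: YES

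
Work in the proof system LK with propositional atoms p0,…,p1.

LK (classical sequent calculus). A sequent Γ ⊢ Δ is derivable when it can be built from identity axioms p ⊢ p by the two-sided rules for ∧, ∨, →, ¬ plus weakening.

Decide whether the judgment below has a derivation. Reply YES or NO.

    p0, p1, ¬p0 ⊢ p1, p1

Proof tree:
[WR] p0, p1, ¬p0 ⊢ p1, p1
  [¬L] p0, p1, ¬p0 ⊢ p1
    [WL] p0, p1 ⊢ p0, p1
      [WR] p0 ⊢ p0, p1
        [Ax] p0 ⊢ p0

Result: YES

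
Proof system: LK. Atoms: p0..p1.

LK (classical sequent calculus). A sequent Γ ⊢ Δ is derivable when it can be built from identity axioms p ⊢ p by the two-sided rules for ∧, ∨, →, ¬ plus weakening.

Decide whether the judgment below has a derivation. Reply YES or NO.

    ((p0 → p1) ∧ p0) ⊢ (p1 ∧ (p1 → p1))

Derivation (root first):
[∧R] ((p0 → p1) ∧ p0) ⊢ (p1 ∧ (p1 → p1))
  [∧L] ((p0 → p1) ∧ p0) ⊢ p1
    [→L] p0, (p0 → p1) ⊢ p1
      [Ax] p0 ⊢ p0
      [Ax] p1 ⊢ p1
  [→R]  ⊢ (p1 → p1)
    [Ax] p1 ⊢ p1

Result: YES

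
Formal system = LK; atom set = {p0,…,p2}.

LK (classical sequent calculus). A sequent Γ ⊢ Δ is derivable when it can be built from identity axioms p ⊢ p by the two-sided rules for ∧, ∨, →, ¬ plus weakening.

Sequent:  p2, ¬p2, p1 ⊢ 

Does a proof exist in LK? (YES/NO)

Proof tree:
[WL] p2, ¬p2, p1 ⊢ 
  [¬L] p2, ¬p2 ⊢ 
    [Ax] p2 ⊢ p2

Result: YES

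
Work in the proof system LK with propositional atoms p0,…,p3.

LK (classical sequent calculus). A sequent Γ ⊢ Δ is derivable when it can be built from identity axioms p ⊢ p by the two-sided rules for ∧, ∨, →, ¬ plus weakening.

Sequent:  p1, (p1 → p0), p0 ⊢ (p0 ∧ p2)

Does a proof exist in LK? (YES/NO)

Search for a countermodel by truth-table:
  v=0000: Γ:[p1=F, (p1 → p0)=T, p0=F] Δ:[(p0 ∧ p2)=F] refutes=False
  v=0001: Γ:[p1=F, (p1 → p0)=T, p0=F] Δ:[(p0 ∧ p2)=F] refutes=False
  v=0010: Γ:[p1=F, (p1 → p0)=T, p0=F] Δ:[(p0 ∧ p2)=F] refutes=False
  v=0011: Γ:[p1=F, (p1 → p0)=T, p0=F] Δ:[(p0 ∧ p2)=F] refutes=False
  v=0100: Γ:[p1=T, (p1 → p0)=F, p0=F] Δ:[(p0 ∧ p2)=F] refutes=False
  v=0101: Γ:[p1=T, (p1 → p0)=F, p0=F] Δ:[(p0 ∧ p2)=F] refutes=False
  v=0110: Γ:[p1=T, (p1 → p0)=F, p0=F] Δ:[(p0 ∧ p2)=F] refutes=False
  v=0111: Γ:[p1=T, (p1 → p0)=F, p0=F] Δ:[(p0 ∧ p2)=F] refutes=False
  v=1000: Γ:[p1=F, (p1 → p0)=T, p0=T] Δ:[(p0 ∧ p2)=F] refutes=False
  v=1001: Γ:[p1=F, (p1 → p0)=T, p0=T] Δ:[(p0 ∧ p2)=F] refutes=False
  v=1010: Γ:[p1=F, (p1 → p0)=T, p0=T] Δ:[(p0 ∧ p2)=T] refutes=False
  v=1011: Γ:[p1=F, (p1 → p0)=T, p0=T] Δ:[(p0 ∧ p2)=T] refutes=False
  v=1100: Γ:[p1=T, (p1 → p0)=T, p0=T] Δ:[(p0 ∧ p2)=F] refutes=True  ← countermodel

Result: NO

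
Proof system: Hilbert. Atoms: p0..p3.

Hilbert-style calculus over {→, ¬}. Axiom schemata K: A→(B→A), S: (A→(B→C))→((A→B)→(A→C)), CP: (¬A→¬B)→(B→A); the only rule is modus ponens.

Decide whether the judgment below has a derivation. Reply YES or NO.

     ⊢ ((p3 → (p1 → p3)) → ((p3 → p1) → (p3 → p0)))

Search for a countermodel by truth-table:
  v=0000: Γ:[] Δ:[((p3 → (p1 → p3)) → ((p3 → p1) → (p3 → p0)))=T] refutes=False
  v=0001: Γ:[] Δ:[((p3 → (p1 → p3)) → ((p3 → p1) → (p3 → p0)))=T] refutes=False
  v=0010: Γ:[] Δ:[((p3 → (p1 → p3)) → ((p3 → p1) → (p3 → p0)))=T] refutes=False
  v=0011: Γ:[] Δ:[((p3 → (p1 → p3)) → ((p3 → p1) → (p3 → p0)))=T] refutes=False
  v=0100: Γ:[] Δ:[((p3 → (p1 → p3)) → ((p3 → p1) → (p3 → p0)))=T] refutes=False
  v=0101: Γ:[] Δ:[((p3 → (p1 → p3)) → ((p3 → p1) → (p3 → p0)))=F] refutes=True  ← countermodel

Result: NO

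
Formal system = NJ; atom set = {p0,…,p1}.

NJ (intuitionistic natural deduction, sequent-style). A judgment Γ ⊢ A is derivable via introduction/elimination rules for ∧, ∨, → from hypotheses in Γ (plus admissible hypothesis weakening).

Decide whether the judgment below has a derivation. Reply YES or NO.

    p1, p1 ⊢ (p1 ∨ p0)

Derivation trace:
[∨I₁] p1, p1 ⊢ (p1 ∨ p0)
  [Wk] p1, p1 ⊢ p1
    [Ax] p1 ⊢ p1

Result: YES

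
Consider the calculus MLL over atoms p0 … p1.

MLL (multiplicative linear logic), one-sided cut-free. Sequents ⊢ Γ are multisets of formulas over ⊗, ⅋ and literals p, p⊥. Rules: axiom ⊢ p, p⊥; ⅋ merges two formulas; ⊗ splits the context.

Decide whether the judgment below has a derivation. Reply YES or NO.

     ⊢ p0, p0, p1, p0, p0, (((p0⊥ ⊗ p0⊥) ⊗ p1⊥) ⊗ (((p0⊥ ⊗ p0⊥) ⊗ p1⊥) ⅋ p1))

Derivation (root first):
[⊗]  ⊢ p0, p0, p1, p0, p0, (((p0⊥ ⊗ p0⊥) ⊗ p1⊥) ⊗ (((p0⊥ ⊗ p0⊥) ⊗ p1⊥) ⅋ p1))
  [⊗]  ⊢ p0, p0, p1, ((p0⊥ ⊗ p0⊥) ⊗ p1⊥)
    [⊗]  ⊢ p0, p0, (p0⊥ ⊗ p0⊥)
      [Ax]  ⊢ p0, p0⊥
      [Ax]  ⊢ p0, p0⊥
    [Ax]  ⊢ p1, p1⊥
  [⅋]  ⊢ p0, p0, (((p0⊥ ⊗ p0⊥) ⊗ p1⊥) ⅋ p1)
    [⊗]  ⊢ p0, p0, p1, ((p0⊥ ⊗ p0⊥) ⊗ p1⊥)
      [⊗]  ⊢ p0, p0, (p0⊥ ⊗ p0⊥)
        [Ax]  ⊢ p0, p0⊥
        [Ax]  ⊢ p0, p0⊥
      [Ax]  ⊢ p1, p1⊥

Result: YES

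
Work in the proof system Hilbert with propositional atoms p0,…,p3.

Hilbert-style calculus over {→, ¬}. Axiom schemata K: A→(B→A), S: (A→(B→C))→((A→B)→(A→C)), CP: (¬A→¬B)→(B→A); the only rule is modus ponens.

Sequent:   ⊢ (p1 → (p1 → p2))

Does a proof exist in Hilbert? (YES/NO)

Search for a countermodel by truth-table:
  v=0000: Γ:[] Δ:[(p1 → (p1 → p2))=T] refutes=False
  v=0001: Γ:[] Δ:[(p1 → (p1 → p2))=T] refutes=False
  v=0010: Γ:[] Δ:[(p1 → (p1 → p2))=T] refutes=False
  v=0011: Γ:[] Δ:[(p1 → (p1 → p2))=T] refutes=False
  v=0100: Γ:[] Δ:[(p1 → (p1 → p2))=F] refutes=True  ← countermodel

Result: NO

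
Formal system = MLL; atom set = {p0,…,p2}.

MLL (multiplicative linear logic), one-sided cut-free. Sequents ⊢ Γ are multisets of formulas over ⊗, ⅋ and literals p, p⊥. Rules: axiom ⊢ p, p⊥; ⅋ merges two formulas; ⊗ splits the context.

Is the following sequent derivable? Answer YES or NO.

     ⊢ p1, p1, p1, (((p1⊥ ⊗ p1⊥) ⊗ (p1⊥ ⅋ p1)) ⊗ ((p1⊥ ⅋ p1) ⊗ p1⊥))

Derivation (root first):
[⊗]  ⊢ p1, p1, p1, (((p1⊥ ⊗ p1⊥) ⊗ (p1⊥ ⅋ p1)) ⊗ ((p1⊥ ⅋ p1) ⊗ p1⊥))
  [⊗]  ⊢ p1, p1, ((p1⊥ ⊗ p1⊥) ⊗ (p1⊥ ⅋ p1))
    [⊗]  ⊢ p1, p1, (p1⊥ ⊗ p1⊥)
      [Ax]  ⊢ p1, p1⊥
      [Ax]  ⊢ p1, p1⊥
    [⅋]  ⊢ (p1⊥ ⅋ p1)
      [Ax]  ⊢ p1, p1⊥
  [⊗]  ⊢ p1, ((p1⊥ ⅋ p1) ⊗ p1⊥)
    [⅋]  ⊢ (p1⊥ ⅋ p1)
      [Ax]  ⊢ p1, p1⊥
    [Ax]  ⊢ p1, p1⊥

Result: YES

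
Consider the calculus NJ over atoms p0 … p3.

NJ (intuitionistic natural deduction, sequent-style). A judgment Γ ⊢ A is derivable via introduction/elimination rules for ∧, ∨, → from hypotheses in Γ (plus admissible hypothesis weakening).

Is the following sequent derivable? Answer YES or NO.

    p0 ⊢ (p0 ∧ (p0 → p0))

Proof tree:
[∧I] p0 ⊢ (p0 ∧ (p0 → p0))
  [Ax] p0 ⊢ p0
  [→I]  ⊢ (p0 → p0)
    [Ax] p0 ⊢ p0

Result: YES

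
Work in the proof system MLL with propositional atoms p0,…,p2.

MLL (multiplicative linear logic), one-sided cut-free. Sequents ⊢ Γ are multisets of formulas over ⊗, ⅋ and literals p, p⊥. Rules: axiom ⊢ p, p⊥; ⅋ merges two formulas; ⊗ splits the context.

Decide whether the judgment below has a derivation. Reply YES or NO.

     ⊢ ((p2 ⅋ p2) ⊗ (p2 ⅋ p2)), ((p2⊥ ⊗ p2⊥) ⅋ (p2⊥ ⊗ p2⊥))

Proof tree:
[⅋]  ⊢ ((p2 ⅋ p2) ⊗ (p2 ⅋ p2)), ((p2⊥ ⊗ p2⊥) ⅋ (p2⊥ ⊗ p2⊥))
  [⊗]  ⊢ (p2⊥ ⊗ p2⊥), (p2⊥ ⊗ p2⊥), ((p2 ⅋ p2) ⊗ (p2 ⅋ p2))
    [⅋]  ⊢ (p2⊥ ⊗ p2⊥), (p2 ⅋ p2)
      [⊗]  ⊢ p2, p2, (p2⊥ ⊗ p2⊥)
        [Ax]  ⊢ p2, p2⊥
        [Ax]  ⊢ p2, p2⊥
    [⅋]  ⊢ (p2⊥ ⊗ p2⊥), (p2 ⅋ p2)
      [⊗]  ⊢ p2, p2, (p2⊥ ⊗ p2⊥)
        [Ax]  ⊢ p2, p2⊥
        [Ax]  ⊢ p2, p2⊥

Result: YES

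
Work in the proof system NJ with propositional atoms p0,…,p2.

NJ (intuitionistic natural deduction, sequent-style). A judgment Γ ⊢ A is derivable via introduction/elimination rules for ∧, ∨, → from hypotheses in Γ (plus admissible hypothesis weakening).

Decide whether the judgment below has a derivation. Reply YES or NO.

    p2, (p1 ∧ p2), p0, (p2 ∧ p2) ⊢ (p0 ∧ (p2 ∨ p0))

Derivation (root first):
[Wk] p2, (p1 ∧ p2), p0, (p2 ∧ p2) ⊢ (p0 ∧ (p2 ∨ p0))
  [∧I] p2, (p1 ∧ p2), p0 ⊢ (p0 ∧ (p2 ∨ p0))
    [Ax] p0 ⊢ p0
    [∨I₁] p2, (p1 ∧ p2) ⊢ (p2 ∨ p0)
      [Wk] p2, (p1 ∧ p2) ⊢ p2
        [Ax] p2 ⊢ p2

Result: YES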